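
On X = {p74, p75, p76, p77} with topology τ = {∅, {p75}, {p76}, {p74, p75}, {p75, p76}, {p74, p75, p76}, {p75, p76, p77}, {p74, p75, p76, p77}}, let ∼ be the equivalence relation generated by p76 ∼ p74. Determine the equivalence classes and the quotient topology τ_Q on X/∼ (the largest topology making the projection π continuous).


X/∼ = {[p74=p76], [p75], [p77]}; |τ_Q| = 4.

Equivalence classes: [p74=p76], [p75], [p77].
Quotient map π: X → X/∼ sends p74 ↦ [p74=p76], p75 ↦ [p75], p76 ↦ [p74=p76], p77 ↦ [p77].
For each subset V ⊆ X/∼, compute π^{-1}(V) ⊆ X and check whether π^{-1}(V) ∈ τ. V is open in τ_Q iff π^{-1}(V) ∈ τ.
  V = {}: π^{-1}(V) = ∅ ∈ τ ✓.
  V = {[p74=p76]}: π^{-1}(V) = {p74, p76} ∉ τ ✗.
  V = {[p75]}: π^{-1}(V) = {p75} ∈ τ ✓.
  V = {[p74=p76], [p75]}: π^{-1}(V) = {p74, p75, p76} ∈ τ ✓.
  V = {[p77]}: π^{-1}(V) = {p77} ∉ τ ✗.
  V = {[p74=p76], [p77]}: π^{-1}(V) = {p74, p76, p77} ∉ τ ✗.
  V = {[p75], [p77]}: π^{-1}(V) = {p75, p77} ∉ τ ✗.
  V = {[p74=p76], [p75], [p77]}: π^{-1}(V) = {p74, p75, p76, p77} ∈ τ ✓.
Open sets in the quotient: τ_Q = {{}, {[p75]}, {[p74=p76], [p75]}, {[p74=p76], [p75], [p77]}} (4 elements).


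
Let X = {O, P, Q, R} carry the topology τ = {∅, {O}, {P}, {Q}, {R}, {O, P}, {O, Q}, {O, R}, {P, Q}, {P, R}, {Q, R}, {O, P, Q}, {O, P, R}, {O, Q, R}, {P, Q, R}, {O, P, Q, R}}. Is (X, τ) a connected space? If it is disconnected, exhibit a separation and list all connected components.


(X, τ) is disconnected; components = [{O}, {P}, {Q}, {R}].

Find clopen sets (U ∈ τ with X ∖ U ∈ τ):
  U = ∅, X ∖ U = {O, P, Q, R} — both open, so U is clopen.
  U = {O}, X ∖ U = {P, Q, R} — both open, so U is clopen.
  U = {P}, X ∖ U = {O, Q, R} — both open, so U is clopen.
  U = {Q}, X ∖ U = {O, P, R} — both open, so U is clopen.
  U = {R}, X ∖ U = {O, P, Q} — both open, so U is clopen.
  U = {O, P}, X ∖ U = {Q, R} — both open, so U is clopen.
  U = {O, Q}, X ∖ U = {P, R} — both open, so U is clopen.
  U = {O, R}, X ∖ U = {P, Q} — both open, so U is clopen.
  U = {P, Q}, X ∖ U = {O, R} — both open, so U is clopen.
  U = {P, R}, X ∖ U = {O, Q} — both open, so U is clopen.
  U = {Q, R}, X ∖ U = {O, P} — both open, so U is clopen.
  U = {O, P, Q}, X ∖ U = {R} — both open, so U is clopen.
  U = {O, P, R}, X ∖ U = {Q} — both open, so U is clopen.
  U = {O, Q, R}, X ∖ U = {P} — both open, so U is clopen.
  U = {P, Q, R}, X ∖ U = {O} — both open, so U is clopen.
  U = {O, P, Q, R}, X ∖ U = ∅ — both open, so U is clopen.
Nontrivial clopen(s) exist: e.g. {P, Q, R}. So (X, τ) is disconnected.
Compute connected components by grouping points that agree on all clopens:
  component: {O}
  component: {P}
  component: {Q}
  component: {R}


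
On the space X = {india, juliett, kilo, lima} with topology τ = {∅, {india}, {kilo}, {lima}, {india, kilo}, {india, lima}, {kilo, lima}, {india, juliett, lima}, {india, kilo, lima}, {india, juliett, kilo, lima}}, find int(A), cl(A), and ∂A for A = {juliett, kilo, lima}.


int(A) = {kilo, lima}, cl(A) = {juliett, kilo, lima}, ∂A = {juliett}.

Closed sets in (X, τ) are complements of opens:
  closed(X, τ) = {∅, {juliett}, {kilo}, {india, juliett}, {juliett, kilo}, {juliett, lima}, {india, juliett, kilo}, {india, juliett, lima}, {juliett, kilo, lima}, {india, juliett, kilo, lima}}.
int(A) = ⋃ {U ∈ τ : U ⊆ A}. Opens contained in A: ∅, {kilo}, {lima}, {kilo, lima}.
Taking the union of these: int(A) = {kilo, lima}.
cl(A) = ⋂ {C closed : A ⊆ C}. Closed sets containing A: {juliett, kilo, lima}, {india, juliett, kilo, lima}.
Intersecting these: cl(A) = {juliett, kilo, lima}.
∂A = cl(A) ∖ int(A) = {juliett, kilo, lima} ∖ {kilo, lima} = {juliett}.


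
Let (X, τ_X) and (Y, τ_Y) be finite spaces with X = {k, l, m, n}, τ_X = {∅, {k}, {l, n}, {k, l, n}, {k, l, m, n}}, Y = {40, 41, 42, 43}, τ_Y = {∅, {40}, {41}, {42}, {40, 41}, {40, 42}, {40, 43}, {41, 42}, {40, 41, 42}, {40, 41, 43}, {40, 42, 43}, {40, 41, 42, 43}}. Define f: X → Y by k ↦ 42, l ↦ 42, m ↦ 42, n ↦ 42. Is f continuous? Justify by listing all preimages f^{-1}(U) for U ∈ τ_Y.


f IS continuous.

Compute f^{-1}(U) for each U ∈ τ_Y:
  U = ∅: f^{-1}(U) = ∅ ∈ τ_X ✓.
  U = {40}: f^{-1}(U) = ∅ ∈ τ_X ✓.
  U = {41}: f^{-1}(U) = ∅ ∈ τ_X ✓.
  U = {42}: f^{-1}(U) = {k, l, m, n} ∈ τ_X ✓.
  U = {40, 41}: f^{-1}(U) = ∅ ∈ τ_X ✓.
  U = {40, 42}: f^{-1}(U) = {k, l, m, n} ∈ τ_X ✓.
  U = {40, 43}: f^{-1}(U) = ∅ ∈ τ_X ✓.
  U = {41, 42}: f^{-1}(U) = {k, l, m, n} ∈ τ_X ✓.
  U = {40, 41, 42}: f^{-1}(U) = {k, l, m, n} ∈ τ_X ✓.
  U = {40, 41, 43}: f^{-1}(U) = ∅ ∈ τ_X ✓.
  U = {40, 42, 43}: f^{-1}(U) = {k, l, m, n} ∈ τ_X ✓.
  U = {40, 41, 42, 43}: f^{-1}(U) = {k, l, m, n} ∈ τ_X ✓.
Every preimage lies in τ_X, so f IS continuous.


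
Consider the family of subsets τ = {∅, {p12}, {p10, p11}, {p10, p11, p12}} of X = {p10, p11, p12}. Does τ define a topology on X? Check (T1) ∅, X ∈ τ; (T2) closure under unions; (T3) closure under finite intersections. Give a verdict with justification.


τ IS a topology on X.

Axiom (T1): ∅ ∈ τ? Yes; X ∈ τ? Yes.
Axiom (T2/T3): check pairwise unions and intersections of members of τ.
All pairwise intersections and unions checked — each lies in τ. Therefore τ satisfies (T1), (T2), (T3): it IS a topology on X.


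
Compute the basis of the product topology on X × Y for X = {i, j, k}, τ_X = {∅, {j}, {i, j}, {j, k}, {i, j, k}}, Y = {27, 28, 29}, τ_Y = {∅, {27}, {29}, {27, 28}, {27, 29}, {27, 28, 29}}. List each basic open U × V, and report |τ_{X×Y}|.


Basis B = {∅ × ∅, {j} × {27}, {j} × {29}, {i, j} × {27}, {i, j} × {29}, {j} × {27, 28}, {j} × {27, 29}, {j, k} × {27}, {j, k} × {29}, {i, j, k} × {27}, {i, j, k} × {29}, {j} × {27, 28, 29}, {i, j} × {27, 28}, {i, j} × {27, 29}, {j, k} × {27, 28}, {j, k} × {27, 29}, {i, j} × {27, 28, 29}, {i, j, k} × {27, 28}, {i, j, k} × {27, 29}, {j, k} × {27, 28, 29}, {i, j, k} × {27, 28, 29}}; |τ_{X×Y}| = 70.

Enumerate products U × V with U ∈ τ_X, V ∈ τ_Y (deduplicated):
  ∅ × ∅ = {} (∅)
  {j} × {27} = {(j,27)}
  {j} × {29} = {(j,29)}
  {i, j} × {27} = {(i,27), (j,27)}
  {i, j} × {29} = {(i,29), (j,29)}
  {j} × {27, 28} = {(j,27), (j,28)}
  {j} × {27, 29} = {(j,27), (j,29)}
  {j, k} × {27} = {(j,27), (k,27)}
  {j, k} × {29} = {(j,29), (k,29)}
  {i, j, k} × {27} = {(i,27), (j,27), (k,27)}
  {i, j, k} × {29} = {(i,29), (j,29), (k,29)}
  {j} × {27, 28, 29} = {(j,27), (j,28), (j,29)}
  {i, j} × {27, 28} = {(i,27), (i,28), (j,27), (j,28)}
  {i, j} × {27, 29} = {(i,27), (i,29), (j,27), (j,29)}
  {j, k} × {27, 28} = {(j,27), (j,28), (k,27), (k,28)}
  {j, k} × {27, 29} = {(j,27), (j,29), (k,27), (k,29)}
  {i, j} × {27, 28, 29} = {(i,27), (i,28), (i,29), (j,27), (j,28), (j,29)}
  {i, j, k} × {27, 28} = {(i,27), (i,28), (j,27), (j,28), (k,27), (k,28)}
  {i, j, k} × {27, 29} = {(i,27), (i,29), (j,27), (j,29), (k,27), (k,29)}
  {j, k} × {27, 28, 29} = {(j,27), (j,28), (j,29), (k,27), (k,28), (k,29)}
  {i, j, k} × {27, 28, 29} = {(i,27), (i,28), (i,29), (j,27), (j,28), (j,29), (k,27), (k,28), (k,29)}
These 21 distinct sets form the basis B.
Close under arbitrary unions to get τ_{X×Y}; counting gives |τ_{X×Y}| = 70.


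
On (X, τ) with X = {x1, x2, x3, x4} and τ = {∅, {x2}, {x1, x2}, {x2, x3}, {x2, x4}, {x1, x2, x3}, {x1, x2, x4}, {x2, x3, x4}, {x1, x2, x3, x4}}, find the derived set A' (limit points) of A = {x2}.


A' = {x1, x3, x4}

For each x ∈ X, list the open sets U ∈ τ with x ∈ U, then check whether U ∩ (A ∖ {x}) ≠ ∅ for every such U.
  x = x1: opens ∋ x are {x1, x2}, {x1, x2, x3}, {x1, x2, x4}, {x1, x2, x3, x4}; each meets A ∖ {x1}, so x IS a limit point.
  x = x2: open {x2} ∋ x has {x2} ∩ (A ∖ {x2}) = ∅, so x is NOT a limit point.
  x = x3: opens ∋ x are {x2, x3}, {x1, x2, x3}, {x2, x3, x4}, {x1, x2, x3, x4}; each meets A ∖ {x3}, so x IS a limit point.
  x = x4: opens ∋ x are {x2, x4}, {x1, x2, x4}, {x2, x3, x4}, {x1, x2, x3, x4}; each meets A ∖ {x4}, so x IS a limit point.
Collecting: A' = {x1, x3, x4}.


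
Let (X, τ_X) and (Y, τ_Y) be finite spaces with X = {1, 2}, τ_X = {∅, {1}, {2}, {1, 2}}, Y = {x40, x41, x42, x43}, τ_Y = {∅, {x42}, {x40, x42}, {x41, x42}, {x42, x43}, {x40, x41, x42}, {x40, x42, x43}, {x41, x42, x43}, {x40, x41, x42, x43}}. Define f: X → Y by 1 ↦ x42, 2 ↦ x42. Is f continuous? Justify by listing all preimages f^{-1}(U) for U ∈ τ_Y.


f IS continuous.

Compute f^{-1}(U) for each U ∈ τ_Y:
  U = ∅: f^{-1}(U) = ∅ ∈ τ_X ✓.
  U = {x42}: f^{-1}(U) = {1, 2} ∈ τ_X ✓.
  U = {x40, x42}: f^{-1}(U) = {1, 2} ∈ τ_X ✓.
  U = {x41, x42}: f^{-1}(U) = {1, 2} ∈ τ_X ✓.
  U = {x42, x43}: f^{-1}(U) = {1, 2} ∈ τ_X ✓.
  U = {x40, x41, x42}: f^{-1}(U) = {1, 2} ∈ τ_X ✓.
  U = {x40, x42, x43}: f^{-1}(U) = {1, 2} ∈ τ_X ✓.
  U = {x41, x42, x43}: f^{-1}(U) = {1, 2} ∈ τ_X ✓.
  U = {x40, x41, x42, x43}: f^{-1}(U) = {1, 2} ∈ τ_X ✓.
Every preimage lies in τ_X, so f IS continuous.


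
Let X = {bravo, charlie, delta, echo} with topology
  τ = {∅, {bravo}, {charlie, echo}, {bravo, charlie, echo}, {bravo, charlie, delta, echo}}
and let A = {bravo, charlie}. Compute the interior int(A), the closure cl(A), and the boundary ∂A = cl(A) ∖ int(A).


int(A) = {bravo}, cl(A) = {bravo, charlie, delta, echo}, ∂A = {charlie, delta, echo}.

Closed sets in (X, τ) are complements of opens:
  closed(X, τ) = {∅, {delta}, {bravo, delta}, {charlie, delta, echo}, {bravo, charlie, delta, echo}}.
int(A) = ⋃ {U ∈ τ : U ⊆ A}. Opens contained in A: ∅, {bravo}.
Taking the union of these: int(A) = {bravo}.
cl(A) = ⋂ {C closed : A ⊆ C}. Closed sets containing A: {bravo, charlie, delta, echo}.
Intersecting these: cl(A) = {bravo, charlie, delta, echo}.
∂A = cl(A) ∖ int(A) = {bravo, charlie, delta, echo} ∖ {bravo} = {charlie, delta, echo}.


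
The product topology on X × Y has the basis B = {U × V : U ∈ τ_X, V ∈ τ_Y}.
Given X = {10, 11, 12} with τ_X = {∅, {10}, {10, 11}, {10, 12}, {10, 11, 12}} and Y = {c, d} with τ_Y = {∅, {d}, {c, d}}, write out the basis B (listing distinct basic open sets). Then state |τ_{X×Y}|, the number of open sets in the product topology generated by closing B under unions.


Basis B = {∅ × ∅, {10} × {d}, {10} × {c, d}, {10, 11} × {d}, {10, 12} × {d}, {10, 11, 12} × {d}, {10, 11} × {c, d}, {10, 12} × {c, d}, {10, 11, 12} × {c, d}}; |τ_{X×Y}| = 14.

Enumerate products U × V with U ∈ τ_X, V ∈ τ_Y (deduplicated):
  ∅ × ∅ = {} (∅)
  {10} × {d} = {(10,d)}
  {10} × {c, d} = {(10,c), (10,d)}
  {10, 11} × {d} = {(10,d), (11,d)}
  {10, 12} × {d} = {(10,d), (12,d)}
  {10, 11, 12} × {d} = {(10,d), (11,d), (12,d)}
  {10, 11} × {c, d} = {(10,c), (10,d), (11,c), (11,d)}
  {10, 12} × {c, d} = {(10,c), (10,d), (12,c), (12,d)}
  {10, 11, 12} × {c, d} = {(10,c), (10,d), (11,c), (11,d), (12,c), (12,d)}
These 9 distinct sets form the basis B.
Close under arbitrary unions to get τ_{X×Y}; counting gives |τ_{X×Y}| = 14.


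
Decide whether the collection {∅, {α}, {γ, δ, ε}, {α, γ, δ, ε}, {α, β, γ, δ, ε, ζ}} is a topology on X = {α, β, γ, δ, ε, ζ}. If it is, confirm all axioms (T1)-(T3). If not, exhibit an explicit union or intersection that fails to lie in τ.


τ IS a topology on X.

Axiom (T1): ∅ ∈ τ? Yes; X ∈ τ? Yes.
Axiom (T2/T3): check pairwise unions and intersections of members of τ.
All pairwise intersections and unions checked — each lies in τ. Therefore τ satisfies (T1), (T2), (T3): it IS a topology on X.


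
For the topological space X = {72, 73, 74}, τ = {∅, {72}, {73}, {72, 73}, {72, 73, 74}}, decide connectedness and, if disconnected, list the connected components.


(X, τ) is connected.

Find clopen sets (U ∈ τ with X ∖ U ∈ τ):
  U = ∅, X ∖ U = {72, 73, 74} — both open, so U is clopen.
  U = {72, 73, 74}, X ∖ U = ∅ — both open, so U is clopen.
Only trivial clopens (∅ and X) exist, so (X, τ) is connected.
Compute connected components by grouping points that agree on all clopens:
  component: {72, 73, 74}


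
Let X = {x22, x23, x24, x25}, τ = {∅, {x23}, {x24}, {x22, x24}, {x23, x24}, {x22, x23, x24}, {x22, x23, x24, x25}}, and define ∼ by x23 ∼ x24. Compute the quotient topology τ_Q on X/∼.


X/∼ = {[x22], [x23=x24], [x25]}; |τ_Q| = 4.

Equivalence classes: [x22], [x23=x24], [x25].
Quotient map π: X → X/∼ sends x22 ↦ [x22], x23 ↦ [x23=x24], x24 ↦ [x23=x24], x25 ↦ [x25].
For each subset V ⊆ X/∼, compute π^{-1}(V) ⊆ X and check whether π^{-1}(V) ∈ τ. V is open in τ_Q iff π^{-1}(V) ∈ τ.
  V = {}: π^{-1}(V) = ∅ ∈ τ ✓.
  V = {[x22]}: π^{-1}(V) = {x22} ∉ τ ✗.
  V = {[x23=x24]}: π^{-1}(V) = {x23, x24} ∈ τ ✓.
  V = {[x22], [x23=x24]}: π^{-1}(V) = {x22, x23, x24} ∈ τ ✓.
  V = {[x25]}: π^{-1}(V) = {x25} ∉ τ ✗.
  V = {[x22], [x25]}: π^{-1}(V) = {x22, x25} ∉ τ ✗.
  V = {[x23=x24], [x25]}: π^{-1}(V) = {x23, x24, x25} ∉ τ ✗.
  V = {[x22], [x23=x24], [x25]}: π^{-1}(V) = {x22, x23, x24, x25} ∈ τ ✓.
Open sets in the quotient: τ_Q = {{}, {[x23=x24]}, {[x22], [x23=x24]}, {[x22], [x23=x24], [x25]}} (4 elements).


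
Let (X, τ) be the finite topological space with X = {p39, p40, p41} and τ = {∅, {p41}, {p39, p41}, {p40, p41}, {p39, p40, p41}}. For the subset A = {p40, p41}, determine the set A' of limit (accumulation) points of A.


A' = {p39, p40}

For each x ∈ X, list the open sets U ∈ τ with x ∈ U, then check whether U ∩ (A ∖ {x}) ≠ ∅ for every such U.
  x = p39: opens ∋ x are {p39, p41}, {p39, p40, p41}; each meets A ∖ {p39}, so x IS a limit point.
  x = p40: opens ∋ x are {p40, p41}, {p39, p40, p41}; each meets A ∖ {p40}, so x IS a limit point.
  x = p41: open {p41} ∋ x has {p41} ∩ (A ∖ {p41}) = ∅, so x is NOT a limit point.
Collecting: A' = {p39, p40}.


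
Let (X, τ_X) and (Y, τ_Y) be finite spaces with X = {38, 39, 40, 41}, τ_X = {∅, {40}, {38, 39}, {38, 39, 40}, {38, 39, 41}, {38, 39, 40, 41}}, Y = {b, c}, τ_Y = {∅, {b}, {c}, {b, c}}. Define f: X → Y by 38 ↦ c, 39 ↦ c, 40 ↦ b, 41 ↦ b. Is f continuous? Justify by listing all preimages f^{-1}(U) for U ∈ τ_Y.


f is NOT continuous.

Compute f^{-1}(U) for each U ∈ τ_Y:
  U = ∅: f^{-1}(U) = ∅ ∈ τ_X ✓.
  U = {b}: f^{-1}(U) = {40, 41} ∉ τ_X ✗.
  U = {c}: f^{-1}(U) = {38, 39} ∈ τ_X ✓.
  U = {b, c}: f^{-1}(U) = {38, 39, 40, 41} ∈ τ_X ✓.
Found U = {b} with f^{-1}(U) = {40, 41} not in τ_X. Therefore f is NOT continuous.


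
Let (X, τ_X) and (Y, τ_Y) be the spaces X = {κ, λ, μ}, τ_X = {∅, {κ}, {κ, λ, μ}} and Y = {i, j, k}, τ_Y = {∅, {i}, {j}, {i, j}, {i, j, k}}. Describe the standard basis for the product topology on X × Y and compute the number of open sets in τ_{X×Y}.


Basis B = {∅ × ∅, {κ} × {i}, {κ} × {j}, {κ} × {i, j}, {κ} × {i, j, k}, {κ, λ, μ} × {i}, {κ, λ, μ} × {j}, {κ, λ, μ} × {i, j}, {κ, λ, μ} × {i, j, k}}; |τ_{X×Y}| = 14.

Enumerate products U × V with U ∈ τ_X, V ∈ τ_Y (deduplicated):
  ∅ × ∅ = {} (∅)
  {κ} × {i} = {(κ,i)}
  {κ} × {j} = {(κ,j)}
  {κ} × {i, j} = {(κ,i), (κ,j)}
  {κ} × {i, j, k} = {(κ,i), (κ,j), (κ,k)}
  {κ, λ, μ} × {i} = {(κ,i), (λ,i), (μ,i)}
  {κ, λ, μ} × {j} = {(κ,j), (λ,j), (μ,j)}
  {κ, λ, μ} × {i, j} = {(κ,i), (κ,j), (λ,i), (λ,j), (μ,i), (μ,j)}
  {κ, λ, μ} × {i, j, k} = {(κ,i), (κ,j), (κ,k), (λ,i), (λ,j), (λ,k), (μ,i), (μ,j), (μ,k)}
These 9 distinct sets form the basis B.
Close under arbitrary unions to get τ_{X×Y}; counting gives |τ_{X×Y}| = 14.


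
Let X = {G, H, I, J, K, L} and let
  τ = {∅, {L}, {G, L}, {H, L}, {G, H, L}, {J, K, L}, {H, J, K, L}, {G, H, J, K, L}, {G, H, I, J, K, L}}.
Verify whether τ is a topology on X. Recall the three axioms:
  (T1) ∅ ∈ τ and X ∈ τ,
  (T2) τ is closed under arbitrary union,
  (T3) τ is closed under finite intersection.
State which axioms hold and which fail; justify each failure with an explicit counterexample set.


τ is NOT a topology on X.

Axiom (T1): ∅ ∈ τ? Yes; X ∈ τ? Yes.
Axiom (T2/T3): check pairwise unions and intersections of members of τ.
Counterexample for (T2): {G, L} ∪ {J, K, L} = {G, J, K, L} ∉ τ. Therefore τ is NOT a topology.


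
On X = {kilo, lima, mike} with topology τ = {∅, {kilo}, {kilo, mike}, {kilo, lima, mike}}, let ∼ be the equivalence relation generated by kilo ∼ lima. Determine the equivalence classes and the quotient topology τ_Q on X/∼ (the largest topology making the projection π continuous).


X/∼ = {[kilo=lima], [mike]}; |τ_Q| = 2.

Equivalence classes: [kilo=lima], [mike].
Quotient map π: X → X/∼ sends kilo ↦ [kilo=lima], lima ↦ [kilo=lima], mike ↦ [mike].
For each subset V ⊆ X/∼, compute π^{-1}(V) ⊆ X and check whether π^{-1}(V) ∈ τ. V is open in τ_Q iff π^{-1}(V) ∈ τ.
  V = {}: π^{-1}(V) = ∅ ∈ τ ✓.
  V = {[kilo=lima]}: π^{-1}(V) = {kilo, lima} ∉ τ ✗.
  V = {[mike]}: π^{-1}(V) = {mike} ∉ τ ✗.
  V = {[kilo=lima], [mike]}: π^{-1}(V) = {kilo, lima, mike} ∈ τ ✓.
Open sets in the quotient: τ_Q = {{}, {[kilo=lima], [mike]}} (2 elements).


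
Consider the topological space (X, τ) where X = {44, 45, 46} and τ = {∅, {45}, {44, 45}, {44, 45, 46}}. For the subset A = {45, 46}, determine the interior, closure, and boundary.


int(A) = {45}, cl(A) = {44, 45, 46}, ∂A = {44, 46}.

Closed sets in (X, τ) are complements of opens:
  closed(X, τ) = {∅, {46}, {44, 46}, {44, 45, 46}}.
int(A) = ⋃ {U ∈ τ : U ⊆ A}. Opens contained in A: ∅, {45}.
Taking the union of these: int(A) = {45}.
cl(A) = ⋂ {C closed : A ⊆ C}. Closed sets containing A: {44, 45, 46}.
Intersecting these: cl(A) = {44, 45, 46}.
∂A = cl(A) ∖ int(A) = {44, 45, 46} ∖ {45} = {44, 46}.


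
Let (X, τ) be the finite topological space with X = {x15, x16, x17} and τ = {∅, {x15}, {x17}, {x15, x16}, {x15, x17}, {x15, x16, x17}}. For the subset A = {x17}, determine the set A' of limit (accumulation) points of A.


A' = ∅

For each x ∈ X, list the open sets U ∈ τ with x ∈ U, then check whether U ∩ (A ∖ {x}) ≠ ∅ for every such U.
  x = x15: open {x15} ∋ x has {x15} ∩ (A ∖ {x15}) = ∅, so x is NOT a limit point.
  x = x16: open {x15, x16} ∋ x has {x15, x16} ∩ (A ∖ {x16}) = ∅, so x is NOT a limit point.
  x = x17: open {x17} ∋ x has {x17} ∩ (A ∖ {x17}) = ∅, so x is NOT a limit point.
Collecting: A' = ∅.


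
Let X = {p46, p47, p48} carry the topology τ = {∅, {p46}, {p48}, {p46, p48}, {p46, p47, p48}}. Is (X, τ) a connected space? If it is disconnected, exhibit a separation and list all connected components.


(X, τ) is connected.

Find clopen sets (U ∈ τ with X ∖ U ∈ τ):
  U = ∅, X ∖ U = {p46, p47, p48} — both open, so U is clopen.
  U = {p46, p47, p48}, X ∖ U = ∅ — both open, so U is clopen.
Only trivial clopens (∅ and X) exist, so (X, τ) is connected.
Compute connected components by grouping points that agree on all clopens:
  component: {p46, p47, p48}


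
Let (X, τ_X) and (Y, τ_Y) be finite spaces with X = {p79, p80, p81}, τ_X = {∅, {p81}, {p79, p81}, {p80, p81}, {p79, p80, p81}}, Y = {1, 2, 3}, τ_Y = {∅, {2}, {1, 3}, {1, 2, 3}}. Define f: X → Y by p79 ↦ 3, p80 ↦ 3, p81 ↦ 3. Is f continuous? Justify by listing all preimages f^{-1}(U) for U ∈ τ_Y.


f IS continuous.

Compute f^{-1}(U) for each U ∈ τ_Y:
  U = ∅: f^{-1}(U) = ∅ ∈ τ_X ✓.
  U = {2}: f^{-1}(U) = ∅ ∈ τ_X ✓.
  U = {1, 3}: f^{-1}(U) = {p79, p80, p81} ∈ τ_X ✓.
  U = {1, 2, 3}: f^{-1}(U) = {p79, p80, p81} ∈ τ_X ✓.
Every preimage lies in τ_X, so f IS continuous.


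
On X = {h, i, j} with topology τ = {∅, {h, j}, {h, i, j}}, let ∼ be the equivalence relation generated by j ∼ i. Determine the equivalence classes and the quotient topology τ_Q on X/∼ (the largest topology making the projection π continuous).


X/∼ = {[h], [i=j]}; |τ_Q| = 2.

Equivalence classes: [h], [i=j].
Quotient map π: X → X/∼ sends h ↦ [h], i ↦ [i=j], j ↦ [i=j].
For each subset V ⊆ X/∼, compute π^{-1}(V) ⊆ X and check whether π^{-1}(V) ∈ τ. V is open in τ_Q iff π^{-1}(V) ∈ τ.
  V = {}: π^{-1}(V) = ∅ ∈ τ ✓.
  V = {[h]}: π^{-1}(V) = {h} ∉ τ ✗.
  V = {[i=j]}: π^{-1}(V) = {i, j} ∉ τ ✗.
  V = {[h], [i=j]}: π^{-1}(V) = {h, i, j} ∈ τ ✓.
Open sets in the quotient: τ_Q = {{}, {[h], [i=j]}} (2 elements).


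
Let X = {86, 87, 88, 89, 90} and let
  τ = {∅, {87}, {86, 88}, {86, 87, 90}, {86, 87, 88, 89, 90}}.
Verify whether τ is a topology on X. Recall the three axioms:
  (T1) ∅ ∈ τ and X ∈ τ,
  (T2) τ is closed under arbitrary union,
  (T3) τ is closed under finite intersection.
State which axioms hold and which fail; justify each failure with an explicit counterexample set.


τ is NOT a topology on X.

Axiom (T1): ∅ ∈ τ? Yes; X ∈ τ? Yes.
Axiom (T2/T3): check pairwise unions and intersections of members of τ.
Counterexample for (T2): {87} ∪ {86, 88} = {86, 87, 88} ∉ τ. Therefore τ is NOT a topology.


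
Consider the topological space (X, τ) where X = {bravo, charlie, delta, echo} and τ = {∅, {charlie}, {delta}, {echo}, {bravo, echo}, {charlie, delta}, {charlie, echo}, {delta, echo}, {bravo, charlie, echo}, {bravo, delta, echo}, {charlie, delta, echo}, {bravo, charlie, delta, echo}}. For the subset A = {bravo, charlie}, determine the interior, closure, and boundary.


int(A) = {charlie}, cl(A) = {bravo, charlie}, ∂A = {bravo}.

Closed sets in (X, τ) are complements of opens:
  closed(X, τ) = {∅, {bravo}, {charlie}, {delta}, {bravo, charlie}, {bravo, delta}, {bravo, echo}, {charlie, delta}, {bravo, charlie, delta}, {bravo, charlie, echo}, {bravo, delta, echo}, {bravo, charlie, delta, echo}}.
int(A) = ⋃ {U ∈ τ : U ⊆ A}. Opens contained in A: ∅, {charlie}.
Taking the union of these: int(A) = {charlie}.
cl(A) = ⋂ {C closed : A ⊆ C}. Closed sets containing A: {bravo, charlie}, {bravo, charlie, delta}, {bravo, charlie, echo}, {bravo, charlie, delta, echo}.
Intersecting these: cl(A) = {bravo, charlie}.
∂A = cl(A) ∖ int(A) = {bravo, charlie} ∖ {charlie} = {bravo}.


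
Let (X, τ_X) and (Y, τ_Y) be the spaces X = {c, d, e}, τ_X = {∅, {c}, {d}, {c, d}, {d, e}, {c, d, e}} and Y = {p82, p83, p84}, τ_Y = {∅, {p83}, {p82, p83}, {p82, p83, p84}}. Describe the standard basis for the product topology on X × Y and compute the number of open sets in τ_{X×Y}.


Basis B = {∅ × ∅, {c} × {p83}, {d} × {p83}, {c} × {p82, p83}, {c, d} × {p83}, {d} × {p82, p83}, {d, e} × {p83}, {c} × {p82, p83, p84}, {c, d, e} × {p83}, {d} × {p82, p83, p84}, {c, d} × {p82, p83}, {d, e} × {p82, p83}, {c, d} × {p82, p83, p84}, {c, d, e} × {p82, p83}, {d, e} × {p82, p83, p84}, {c, d, e} × {p82, p83, p84}}; |τ_{X×Y}| = 40.

Enumerate products U × V with U ∈ τ_X, V ∈ τ_Y (deduplicated):
  ∅ × ∅ = {} (∅)
  {c} × {p83} = {(c,p83)}
  {d} × {p83} = {(d,p83)}
  {c} × {p82, p83} = {(c,p82), (c,p83)}
  {c, d} × {p83} = {(c,p83), (d,p83)}
  {d} × {p82, p83} = {(d,p82), (d,p83)}
  {d, e} × {p83} = {(d,p83), (e,p83)}
  {c} × {p82, p83, p84} = {(c,p82), (c,p83), (c,p84)}
  {c, d, e} × {p83} = {(c,p83), (d,p83), (e,p83)}
  {d} × {p82, p83, p84} = {(d,p82), (d,p83), (d,p84)}
  {c, d} × {p82, p83} = {(c,p82), (c,p83), (d,p82), (d,p83)}
  {d, e} × {p82, p83} = {(d,p82), (d,p83), (e,p82), (e,p83)}
  {c, d} × {p82, p83, p84} = {(c,p82), (c,p83), (c,p84), (d,p82), (d,p83), (d,p84)}
  {c, d, e} × {p82, p83} = {(c,p82), (c,p83), (d,p82), (d,p83), (e,p82), (e,p83)}
  {d, e} × {p82, p83, p84} = {(d,p82), (d,p83), (d,p84), (e,p82), (e,p83), (e,p84)}
  {c, d, e} × {p82, p83, p84} = {(c,p82), (c,p83), (c,p84), (d,p82), (d,p83), (d,p84), (e,p82), (e,p83), (e,p84)}
These 16 distinct sets form the basis B.
Close under arbitrary unions to get τ_{X×Y}; counting gives |τ_{X×Y}| = 40.


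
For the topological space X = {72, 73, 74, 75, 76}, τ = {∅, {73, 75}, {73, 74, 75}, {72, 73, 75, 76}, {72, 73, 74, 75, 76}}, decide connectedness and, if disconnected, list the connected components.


(X, τ) is connected.

Find clopen sets (U ∈ τ with X ∖ U ∈ τ):
  U = ∅, X ∖ U = {72, 73, 74, 75, 76} — both open, so U is clopen.
  U = {72, 73, 74, 75, 76}, X ∖ U = ∅ — both open, so U is clopen.
Only trivial clopens (∅ and X) exist, so (X, τ) is connected.
Compute connected components by grouping points that agree on all clopens:
  component: {72, 73, 74, 75, 76}


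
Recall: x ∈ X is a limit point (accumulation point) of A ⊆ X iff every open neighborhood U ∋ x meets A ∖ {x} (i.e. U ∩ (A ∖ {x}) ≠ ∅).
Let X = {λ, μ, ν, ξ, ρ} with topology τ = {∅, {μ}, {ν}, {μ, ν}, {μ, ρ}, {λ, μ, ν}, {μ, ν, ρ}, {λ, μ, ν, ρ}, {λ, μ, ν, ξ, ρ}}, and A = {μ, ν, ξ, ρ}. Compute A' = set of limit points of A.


A' = {λ, ξ, ρ}

For each x ∈ X, list the open sets U ∈ τ with x ∈ U, then check whether U ∩ (A ∖ {x}) ≠ ∅ for every such U.
  x = λ: opens ∋ x are {λ, μ, ν}, {λ, μ, ν, ρ}, {λ, μ, ν, ξ, ρ}; each meets A ∖ {λ}, so x IS a limit point.
  x = μ: open {μ} ∋ x has {μ} ∩ (A ∖ {μ}) = ∅, so x is NOT a limit point.
  x = ν: open {ν} ∋ x has {ν} ∩ (A ∖ {ν}) = ∅, so x is NOT a limit point.
  x = ξ: opens ∋ x are {λ, μ, ν, ξ, ρ}; each meets A ∖ {ξ}, so x IS a limit point.
  x = ρ: opens ∋ x are {μ, ρ}, {μ, ν, ρ}, {λ, μ, ν, ρ}, {λ, μ, ν, ξ, ρ}; each meets A ∖ {ρ}, so x IS a limit point.
Collecting: A' = {λ, ξ, ρ}.


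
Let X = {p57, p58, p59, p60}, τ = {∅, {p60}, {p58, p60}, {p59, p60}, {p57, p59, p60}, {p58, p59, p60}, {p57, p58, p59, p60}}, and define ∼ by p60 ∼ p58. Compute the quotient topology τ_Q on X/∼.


X/∼ = {[p57], [p58=p60], [p59]}; |τ_Q| = 4.

Equivalence classes: [p57], [p58=p60], [p59].
Quotient map π: X → X/∼ sends p57 ↦ [p57], p58 ↦ [p58=p60], p59 ↦ [p59], p60 ↦ [p58=p60].
For each subset V ⊆ X/∼, compute π^{-1}(V) ⊆ X and check whether π^{-1}(V) ∈ τ. V is open in τ_Q iff π^{-1}(V) ∈ τ.
  V = {}: π^{-1}(V) = ∅ ∈ τ ✓.
  V = {[p57]}: π^{-1}(V) = {p57} ∉ τ ✗.
  V = {[p58=p60]}: π^{-1}(V) = {p58, p60} ∈ τ ✓.
  V = {[p57], [p58=p60]}: π^{-1}(V) = {p57, p58, p60} ∉ τ ✗.
  V = {[p59]}: π^{-1}(V) = {p59} ∉ τ ✗.
  V = {[p57], [p59]}: π^{-1}(V) = {p57, p59} ∉ τ ✗.
  V = {[p58=p60], [p59]}: π^{-1}(V) = {p58, p59, p60} ∈ τ ✓.
  V = {[p57], [p58=p60], [p59]}: π^{-1}(V) = {p57, p58, p59, p60} ∈ τ ✓.
Open sets in the quotient: τ_Q = {{}, {[p58=p60]}, {[p58=p60], [p59]}, {[p57], [p58=p60], [p59]}} (4 elements).


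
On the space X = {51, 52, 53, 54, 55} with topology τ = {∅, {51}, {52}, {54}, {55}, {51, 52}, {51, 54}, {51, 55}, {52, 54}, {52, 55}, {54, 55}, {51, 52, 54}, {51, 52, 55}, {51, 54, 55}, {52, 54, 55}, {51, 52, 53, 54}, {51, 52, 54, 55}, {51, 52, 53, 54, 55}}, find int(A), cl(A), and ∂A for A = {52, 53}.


int(A) = {52}, cl(A) = {52, 53}, ∂A = {53}.

Closed sets in (X, τ) are complements of opens:
  closed(X, τ) = {∅, {53}, {55}, {51, 53}, {52, 53}, {53, 54}, {53, 55}, {51, 52, 53}, {51, 53, 54}, {51, 53, 55}, {52, 53, 54}, {52, 53, 55}, {53, 54, 55}, {51, 52, 53, 54}, {51, 52, 53, 55}, {51, 53, 54, 55}, {52, 53, 54, 55}, {51, 52, 53, 54, 55}}.
int(A) = ⋃ {U ∈ τ : U ⊆ A}. Opens contained in A: ∅, {52}.
Taking the union of these: int(A) = {52}.
cl(A) = ⋂ {C closed : A ⊆ C}. Closed sets containing A: {52, 53}, {51, 52, 53}, {52, 53, 54}, {52, 53, 55}, {51, 52, 53, 54}, {51, 52, 53, 55}, {52, 53, 54, 55}, {51, 52, 53, 54, 55}.
Intersecting these: cl(A) = {52, 53}.
∂A = cl(A) ∖ int(A) = {52, 53} ∖ {52} = {53}.


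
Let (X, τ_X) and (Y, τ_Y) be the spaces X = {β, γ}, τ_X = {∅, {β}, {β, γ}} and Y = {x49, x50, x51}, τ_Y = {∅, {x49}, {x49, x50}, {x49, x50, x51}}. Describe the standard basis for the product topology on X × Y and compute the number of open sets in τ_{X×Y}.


Basis B = {∅ × ∅, {β} × {x49}, {β} × {x49, x50}, {β, γ} × {x49}, {β} × {x49, x50, x51}, {β, γ} × {x49, x50}, {β, γ} × {x49, x50, x51}}; |τ_{X×Y}| = 10.

Enumerate products U × V with U ∈ τ_X, V ∈ τ_Y (deduplicated):
  ∅ × ∅ = {} (∅)
  {β} × {x49} = {(β,x49)}
  {β} × {x49, x50} = {(β,x49), (β,x50)}
  {β, γ} × {x49} = {(β,x49), (γ,x49)}
  {β} × {x49, x50, x51} = {(β,x49), (β,x50), (β,x51)}
  {β, γ} × {x49, x50} = {(β,x49), (β,x50), (γ,x49), (γ,x50)}
  {β, γ} × {x49, x50, x51} = {(β,x49), (β,x50), (β,x51), (γ,x49), (γ,x50), (γ,x51)}
These 7 distinct sets form the basis B.
Close under arbitrary unions to get τ_{X×Y}; counting gives |τ_{X×Y}| = 10.


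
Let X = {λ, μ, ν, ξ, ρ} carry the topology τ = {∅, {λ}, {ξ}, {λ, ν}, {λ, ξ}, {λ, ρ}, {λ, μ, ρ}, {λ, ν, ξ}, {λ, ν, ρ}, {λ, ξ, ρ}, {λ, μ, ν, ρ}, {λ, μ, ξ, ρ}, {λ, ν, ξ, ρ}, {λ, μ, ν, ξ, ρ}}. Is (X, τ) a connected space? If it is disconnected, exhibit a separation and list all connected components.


(X, τ) is disconnected; components = [{ξ}, {λ, μ, ν, ρ}].

Find clopen sets (U ∈ τ with X ∖ U ∈ τ):
  U = ∅, X ∖ U = {λ, μ, ν, ξ, ρ} — both open, so U is clopen.
  U = {ξ}, X ∖ U = {λ, μ, ν, ρ} — both open, so U is clopen.
  U = {λ, μ, ν, ρ}, X ∖ U = {ξ} — both open, so U is clopen.
  U = {λ, μ, ν, ξ, ρ}, X ∖ U = ∅ — both open, so U is clopen.
Nontrivial clopen(s) exist: e.g. {ξ}. So (X, τ) is disconnected.
Compute connected components by grouping points that agree on all clopens:
  component: {ξ}
  component: {λ, μ, ν, ρ}


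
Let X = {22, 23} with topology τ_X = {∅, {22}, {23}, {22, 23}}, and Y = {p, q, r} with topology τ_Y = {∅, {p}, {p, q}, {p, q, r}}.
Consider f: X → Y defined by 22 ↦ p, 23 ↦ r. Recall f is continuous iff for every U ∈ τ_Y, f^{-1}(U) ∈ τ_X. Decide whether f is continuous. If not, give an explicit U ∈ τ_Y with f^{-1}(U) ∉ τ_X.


f IS continuous.

Compute f^{-1}(U) for each U ∈ τ_Y:
  U = ∅: f^{-1}(U) = ∅ ∈ τ_X ✓.
  U = {p}: f^{-1}(U) = {22} ∈ τ_X ✓.
  U = {p, q}: f^{-1}(U) = {22} ∈ τ_X ✓.
  U = {p, q, r}: f^{-1}(U) = {22, 23} ∈ τ_X ✓.
Every preimage lies in τ_X, so f IS continuous.


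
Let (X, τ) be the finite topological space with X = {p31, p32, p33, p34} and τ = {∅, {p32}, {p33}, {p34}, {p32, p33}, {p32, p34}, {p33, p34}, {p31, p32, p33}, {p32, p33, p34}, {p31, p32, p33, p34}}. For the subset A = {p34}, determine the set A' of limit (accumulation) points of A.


A' = ∅

For each x ∈ X, list the open sets U ∈ τ with x ∈ U, then check whether U ∩ (A ∖ {x}) ≠ ∅ for every such U.
  x = p31: open {p31, p32, p33} ∋ x has {p31, p32, p33} ∩ (A ∖ {p31}) = ∅, so x is NOT a limit point.
  x = p32: open {p32} ∋ x has {p32} ∩ (A ∖ {p32}) = ∅, so x is NOT a limit point.
  x = p33: open {p33} ∋ x has {p33} ∩ (A ∖ {p33}) = ∅, so x is NOT a limit point.
  x = p34: open {p34} ∋ x has {p34} ∩ (A ∖ {p34}) = ∅, so x is NOT a limit point.
Collecting: A' = ∅.


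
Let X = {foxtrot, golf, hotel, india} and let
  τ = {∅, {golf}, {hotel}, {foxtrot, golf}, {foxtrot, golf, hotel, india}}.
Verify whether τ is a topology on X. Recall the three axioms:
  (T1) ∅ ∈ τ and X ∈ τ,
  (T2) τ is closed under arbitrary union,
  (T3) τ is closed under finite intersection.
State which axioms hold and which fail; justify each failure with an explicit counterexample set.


τ is NOT a topology on X.

Axiom (T1): ∅ ∈ τ? Yes; X ∈ τ? Yes.
Axiom (T2/T3): check pairwise unions and intersections of members of τ.
Counterexample for (T2): {golf} ∪ {hotel} = {golf, hotel} ∉ τ. Therefore τ is NOT a topology.


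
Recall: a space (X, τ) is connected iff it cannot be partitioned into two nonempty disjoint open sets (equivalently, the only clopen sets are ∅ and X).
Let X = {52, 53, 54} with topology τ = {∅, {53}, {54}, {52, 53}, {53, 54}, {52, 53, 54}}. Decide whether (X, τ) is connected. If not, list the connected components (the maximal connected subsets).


(X, τ) is disconnected; components = [{54}, {52, 53}].

Find clopen sets (U ∈ τ with X ∖ U ∈ τ):
  U = ∅, X ∖ U = {52, 53, 54} — both open, so U is clopen.
  U = {54}, X ∖ U = {52, 53} — both open, so U is clopen.
  U = {52, 53}, X ∖ U = {54} — both open, so U is clopen.
  U = {52, 53, 54}, X ∖ U = ∅ — both open, so U is clopen.
Nontrivial clopen(s) exist: e.g. {52, 53}. So (X, τ) is disconnected.
Compute connected components by grouping points that agree on all clopens:
  component: {54}
  component: {52, 53}


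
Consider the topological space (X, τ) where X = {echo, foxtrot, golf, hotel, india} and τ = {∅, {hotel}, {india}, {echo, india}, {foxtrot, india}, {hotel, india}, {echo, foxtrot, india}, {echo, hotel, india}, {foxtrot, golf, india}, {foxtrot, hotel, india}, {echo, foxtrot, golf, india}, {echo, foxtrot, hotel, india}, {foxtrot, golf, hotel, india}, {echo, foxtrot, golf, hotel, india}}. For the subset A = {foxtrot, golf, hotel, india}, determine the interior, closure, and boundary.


int(A) = {foxtrot, golf, hotel, india}, cl(A) = {echo, foxtrot, golf, hotel, india}, ∂A = {echo}.

Closed sets in (X, τ) are complements of opens:
  closed(X, τ) = {∅, {echo}, {golf}, {hotel}, {echo, golf}, {echo, hotel}, {foxtrot, golf}, {golf, hotel}, {echo, foxtrot, golf}, {echo, golf, hotel}, {foxtrot, golf, hotel}, {echo, foxtrot, golf, hotel}, {echo, foxtrot, golf, india}, {echo, foxtrot, golf, hotel, india}}.
int(A) = ⋃ {U ∈ τ : U ⊆ A}. Opens contained in A: ∅, {hotel}, {india}, {foxtrot, india}, {hotel, india}, {foxtrot, golf, india}, {foxtrot, hotel, india}, {foxtrot, golf, hotel, india}.
Taking the union of these: int(A) = {foxtrot, golf, hotel, india}.
cl(A) = ⋂ {C closed : A ⊆ C}. Closed sets containing A: {echo, foxtrot, golf, hotel, india}.
Intersecting these: cl(A) = {echo, foxtrot, golf, hotel, india}.
∂A = cl(A) ∖ int(A) = {echo, foxtrot, golf, hotel, india} ∖ {foxtrot, golf, hotel, india} = {echo}.


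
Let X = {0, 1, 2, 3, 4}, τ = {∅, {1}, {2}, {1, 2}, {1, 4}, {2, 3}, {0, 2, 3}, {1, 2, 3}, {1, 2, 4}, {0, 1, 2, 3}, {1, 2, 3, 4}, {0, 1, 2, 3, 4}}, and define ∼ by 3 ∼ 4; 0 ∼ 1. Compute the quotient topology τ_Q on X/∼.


X/∼ = {[0=1], [2], [3=4]}; |τ_Q| = 3.

Equivalence classes: [0=1], [2], [3=4].
Quotient map π: X → X/∼ sends 0 ↦ [0=1], 1 ↦ [0=1], 2 ↦ [2], 3 ↦ [3=4], 4 ↦ [3=4].
For each subset V ⊆ X/∼, compute π^{-1}(V) ⊆ X and check whether π^{-1}(V) ∈ τ. V is open in τ_Q iff π^{-1}(V) ∈ τ.
  V = {}: π^{-1}(V) = ∅ ∈ τ ✓.
  V = {[0=1]}: π^{-1}(V) = {0, 1} ∉ τ ✗.
  V = {[2]}: π^{-1}(V) = {2} ∈ τ ✓.
  V = {[0=1], [2]}: π^{-1}(V) = {0, 1, 2} ∉ τ ✗.
  V = {[3=4]}: π^{-1}(V) = {3, 4} ∉ τ ✗.
  V = {[0=1], [3=4]}: π^{-1}(V) = {0, 1, 3, 4} ∉ τ ✗.
  V = {[2], [3=4]}: π^{-1}(V) = {2, 3, 4} ∉ τ ✗.
  V = {[0=1], [2], [3=4]}: π^{-1}(V) = {0, 1, 2, 3, 4} ∈ τ ✓.
Open sets in the quotient: τ_Q = {{}, {[2]}, {[0=1], [2], [3=4]}} (3 elements).


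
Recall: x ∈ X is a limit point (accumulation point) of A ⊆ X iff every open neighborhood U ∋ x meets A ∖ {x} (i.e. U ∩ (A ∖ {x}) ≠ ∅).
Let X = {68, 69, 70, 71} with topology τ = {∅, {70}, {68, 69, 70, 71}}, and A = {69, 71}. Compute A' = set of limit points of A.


A' = {68, 69, 71}

For each x ∈ X, list the open sets U ∈ τ with x ∈ U, then check whether U ∩ (A ∖ {x}) ≠ ∅ for every such U.
  x = 68: opens ∋ x are {68, 69, 70, 71}; each meets A ∖ {68}, so x IS a limit point.
  x = 69: opens ∋ x are {68, 69, 70, 71}; each meets A ∖ {69}, so x IS a limit point.
  x = 70: open {70} ∋ x has {70} ∩ (A ∖ {70}) = ∅, so x is NOT a limit point.
  x = 71: opens ∋ x are {68, 69, 70, 71}; each meets A ∖ {71}, so x IS a limit point.
Collecting: A' = {68, 69, 71}.


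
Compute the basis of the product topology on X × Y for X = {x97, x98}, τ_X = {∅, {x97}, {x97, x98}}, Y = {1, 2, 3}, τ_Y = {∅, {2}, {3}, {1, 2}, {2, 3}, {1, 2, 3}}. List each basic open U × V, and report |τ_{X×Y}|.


Basis B = {∅ × ∅, {x97} × {2}, {x97} × {3}, {x97} × {1, 2}, {x97} × {2, 3}, {x97, x98} × {2}, {x97, x98} × {3}, {x97} × {1, 2, 3}, {x97, x98} × {1, 2}, {x97, x98} × {2, 3}, {x97, x98} × {1, 2, 3}}; |τ_{X×Y}| = 18.

Enumerate products U × V with U ∈ τ_X, V ∈ τ_Y (deduplicated):
  ∅ × ∅ = {} (∅)
  {x97} × {2} = {(x97,2)}
  {x97} × {3} = {(x97,3)}
  {x97} × {1, 2} = {(x97,1), (x97,2)}
  {x97} × {2, 3} = {(x97,2), (x97,3)}
  {x97, x98} × {2} = {(x97,2), (x98,2)}
  {x97, x98} × {3} = {(x97,3), (x98,3)}
  {x97} × {1, 2, 3} = {(x97,1), (x97,2), (x97,3)}
  {x97, x98} × {1, 2} = {(x97,1), (x97,2), (x98,1), (x98,2)}
  {x97, x98} × {2, 3} = {(x97,2), (x97,3), (x98,2), (x98,3)}
  {x97, x98} × {1, 2, 3} = {(x97,1), (x97,2), (x97,3), (x98,1), (x98,2), (x98,3)}
These 11 distinct sets form the basis B.
Close under arbitrary unions to get τ_{X×Y}; counting gives |τ_{X×Y}| = 18.


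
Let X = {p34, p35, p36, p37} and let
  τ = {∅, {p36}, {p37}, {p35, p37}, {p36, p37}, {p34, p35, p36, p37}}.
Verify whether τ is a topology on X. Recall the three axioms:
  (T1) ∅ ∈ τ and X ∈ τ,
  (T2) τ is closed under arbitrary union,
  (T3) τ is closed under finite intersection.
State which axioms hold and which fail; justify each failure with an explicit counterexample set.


τ is NOT a topology on X.

Axiom (T1): ∅ ∈ τ? Yes; X ∈ τ? Yes.
Axiom (T2/T3): check pairwise unions and intersections of members of τ.
Counterexample for (T2): {p36} ∪ {p35, p37} = {p35, p36, p37} ∉ τ. Therefore τ is NOT a topology.


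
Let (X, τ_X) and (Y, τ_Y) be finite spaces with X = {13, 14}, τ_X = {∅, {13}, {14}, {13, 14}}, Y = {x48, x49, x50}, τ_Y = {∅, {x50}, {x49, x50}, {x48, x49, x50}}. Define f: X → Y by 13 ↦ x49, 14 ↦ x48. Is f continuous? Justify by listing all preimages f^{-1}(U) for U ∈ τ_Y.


f IS continuous.

Compute f^{-1}(U) for each U ∈ τ_Y:
  U = ∅: f^{-1}(U) = ∅ ∈ τ_X ✓.
  U = {x50}: f^{-1}(U) = ∅ ∈ τ_X ✓.
  U = {x49, x50}: f^{-1}(U) = {13} ∈ τ_X ✓.
  U = {x48, x49, x50}: f^{-1}(U) = {13, 14} ∈ τ_X ✓.
Every preimage lies in τ_X, so f IS continuous.


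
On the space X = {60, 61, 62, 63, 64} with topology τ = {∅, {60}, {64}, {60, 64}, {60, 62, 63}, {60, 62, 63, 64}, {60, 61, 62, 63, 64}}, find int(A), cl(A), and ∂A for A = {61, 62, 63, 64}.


int(A) = {64}, cl(A) = {61, 62, 63, 64}, ∂A = {61, 62, 63}.

Closed sets in (X, τ) are complements of opens:
  closed(X, τ) = {∅, {61}, {61, 64}, {61, 62, 63}, {60, 61, 62, 63}, {61, 62, 63, 64}, {60, 61, 62, 63, 64}}.
int(A) = ⋃ {U ∈ τ : U ⊆ A}. Opens contained in A: ∅, {64}.
Taking the union of these: int(A) = {64}.
cl(A) = ⋂ {C closed : A ⊆ C}. Closed sets containing A: {61, 62, 63, 64}, {60, 61, 62, 63, 64}.
Intersecting these: cl(A) = {61, 62, 63, 64}.
∂A = cl(A) ∖ int(A) = {61, 62, 63, 64} ∖ {64} = {61, 62, 63}.


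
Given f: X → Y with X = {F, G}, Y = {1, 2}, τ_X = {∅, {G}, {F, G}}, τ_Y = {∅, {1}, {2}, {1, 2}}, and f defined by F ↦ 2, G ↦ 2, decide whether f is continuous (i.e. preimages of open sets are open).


f IS continuous.

Compute f^{-1}(U) for each U ∈ τ_Y:
  U = ∅: f^{-1}(U) = ∅ ∈ τ_X ✓.
  U = {1}: f^{-1}(U) = ∅ ∈ τ_X ✓.
  U = {2}: f^{-1}(U) = {F, G} ∈ τ_X ✓.
  U = {1, 2}: f^{-1}(U) = {F, G} ∈ τ_X ✓.
Every preimage lies in τ_X, so f IS continuous.


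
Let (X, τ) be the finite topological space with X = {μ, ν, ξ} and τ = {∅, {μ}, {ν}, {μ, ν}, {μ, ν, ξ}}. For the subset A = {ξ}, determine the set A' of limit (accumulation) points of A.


A' = ∅

For each x ∈ X, list the open sets U ∈ τ with x ∈ U, then check whether U ∩ (A ∖ {x}) ≠ ∅ for every such U.
  x = μ: open {μ} ∋ x has {μ} ∩ (A ∖ {μ}) = ∅, so x is NOT a limit point.
  x = ν: open {ν} ∋ x has {ν} ∩ (A ∖ {ν}) = ∅, so x is NOT a limit point.
  x = ξ: open {μ, ν, ξ} ∋ x has {μ, ν, ξ} ∩ (A ∖ {ξ}) = ∅, so x is NOT a limit point.
Collecting: A' = ∅.
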